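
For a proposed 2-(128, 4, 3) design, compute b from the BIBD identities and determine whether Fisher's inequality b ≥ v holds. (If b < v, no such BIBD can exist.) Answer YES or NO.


r = λ(v − 1)/(k − 1) = 3·127/3 = 127.
b = vr/k = 128·127/4 = 4064.
Fisher's inequality: b ≥ v ⇔ 4064 ≥ 128? YES.

YES


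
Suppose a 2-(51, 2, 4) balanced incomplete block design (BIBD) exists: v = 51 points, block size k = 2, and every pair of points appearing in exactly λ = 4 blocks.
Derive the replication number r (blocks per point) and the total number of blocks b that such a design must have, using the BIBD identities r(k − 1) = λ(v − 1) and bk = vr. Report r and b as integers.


Any 2-(v, k, λ) BIBD satisfies two necessary conditions:
  (i)  Each point sits in r blocks, and counting incidences through any fixed point gives r(k − 1) = λ(v − 1), so r = λ(v − 1)/(k − 1).
  (ii) Total incidences bk = vr, so b = vr/k.
Step 1: r = λ(v − 1)/(k − 1) = 4·(51 − 1)/(2 − 1) = 4·50/1 = 200/1 = 200.
Step 2: b = vr/k = 51·200/2 = 10200/2 = 5100.
Check integrality: r = 200 ∈ Z ✓, b = 5100 ∈ Z ✓.
(These identities are necessary conditions: they determine r and b for any design with these parameters, but do not by themselves prove that one exists.)

r = 200, b = 5100.


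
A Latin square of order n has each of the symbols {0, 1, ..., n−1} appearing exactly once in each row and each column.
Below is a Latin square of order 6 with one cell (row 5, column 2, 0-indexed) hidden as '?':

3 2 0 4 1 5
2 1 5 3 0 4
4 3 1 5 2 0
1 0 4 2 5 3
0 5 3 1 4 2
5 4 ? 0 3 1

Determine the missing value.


Row 5 contains symbols [0, 1, 3, 4, 5] — missing [2].
Column 2 contains symbols [0, 1, 3, 4, 5] — missing [2].
The missing symbol must appear in both missing sets; intersection = [2].
Therefore the hidden value is 2.

Missing value = 2.


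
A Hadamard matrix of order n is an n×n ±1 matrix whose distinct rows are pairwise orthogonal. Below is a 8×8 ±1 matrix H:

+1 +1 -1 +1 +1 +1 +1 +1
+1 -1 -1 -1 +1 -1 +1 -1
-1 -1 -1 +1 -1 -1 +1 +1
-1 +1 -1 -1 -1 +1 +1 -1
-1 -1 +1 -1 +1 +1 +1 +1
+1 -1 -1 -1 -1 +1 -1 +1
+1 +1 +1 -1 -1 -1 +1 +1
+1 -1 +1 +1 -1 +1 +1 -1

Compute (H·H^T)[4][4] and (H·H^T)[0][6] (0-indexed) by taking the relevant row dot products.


Row 0 of H: [1, 1, -1, 1, 1, 1, 1, 1].
Row 4 of H: [-1, -1, 1, -1, 1, 1, 1, 1].
Row 6 of H: [1, 1, 1, -1, -1, -1, 1, 1].
(H·H^T)[4][4] = Σ_j H[4][j]·H[4][j] = (-1)² + (-1)² + (1)² + (-1)² + (1)² + (1)² + (1)² + (1)² = 1 + 1 + 1 + 1 + 1 + 1 + 1 + 1 = 8.
(H·H^T)[0][6] = Σ_j H[0][j]·H[6][j] = (1)·(1) + (1)·(1) + (-1)·(1) + (1)·(-1) + (1)·(-1) + (1)·(-1) + (1)·(1) + (1)·(1) = 1 + 1 + -1 + -1 + -1 + -1 + 1 + 1 = 0.
So rows 0 and 6 are orthogonal; the diagonal entry equals n = 8.

(4,4) entry = 8; (0,6) entry = 0.


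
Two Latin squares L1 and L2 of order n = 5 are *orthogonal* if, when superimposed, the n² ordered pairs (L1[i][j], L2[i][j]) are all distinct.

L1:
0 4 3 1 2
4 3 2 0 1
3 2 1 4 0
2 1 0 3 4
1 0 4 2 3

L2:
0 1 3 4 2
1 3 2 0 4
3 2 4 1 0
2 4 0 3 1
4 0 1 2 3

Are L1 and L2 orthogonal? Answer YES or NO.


Form the n² = 25 superimposed pairs (L1[i][j], L2[i][j]), row by row (rows and columns indexed from 0):
row 0: (0,0) (4,1) (3,3) (1,4) (2,2)
row 1: (4,1) (3,3) (2,2) (0,0) (1,4)
row 2: (3,3) (2,2) (1,4) (4,1) (0,0)
row 3: (2,2) (1,4) (0,0) (3,3) (4,1)
row 4: (1,4) (0,0) (4,1) (2,2) (3,3)
Orthogonality requires all 25 pairs distinct.
But the pair (4,1) repeats: cell (0,1) has L1 = 4, L2 = 1, and cell (1,0) has L1 = 4, L2 = 1.
A repeated pair means some other pair never occurs (only 5 distinct pairs out of 25), so the squares are not orthogonal.
Conclusion: NO.

NO


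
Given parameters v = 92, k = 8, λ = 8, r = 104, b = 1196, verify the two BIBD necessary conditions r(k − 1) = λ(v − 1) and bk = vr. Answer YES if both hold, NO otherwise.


Condition (i): r(k − 1) = 104·7 = 728; λ(v − 1) = 8·91 = 728. Match? YES.
Condition (ii): bk = 1196·8 = 9568; vr = 92·104 = 9568. Match? YES.
Both conditions hold? YES.

YES


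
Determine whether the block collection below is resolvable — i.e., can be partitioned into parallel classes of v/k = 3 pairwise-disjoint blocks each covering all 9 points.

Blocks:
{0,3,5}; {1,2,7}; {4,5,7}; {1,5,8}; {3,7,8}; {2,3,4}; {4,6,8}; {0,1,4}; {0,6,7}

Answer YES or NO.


v = 9, block size k = 3, number of blocks = 9.
For resolvability, blocks must partition into parallel classes of size v/k = 3.
Total blocks must therefore be a multiple of 3: 9 = 3·3 + 0 ⇒ divisible ✓.
Consider block {4,5,7}. It intersects every other block in the collection, so no parallel class of size 3 can contain it.
Since every block must belong to some parallel class in a resolution, the collection cannot be partitioned into parallel classes.
Resolvable? NO.

NO


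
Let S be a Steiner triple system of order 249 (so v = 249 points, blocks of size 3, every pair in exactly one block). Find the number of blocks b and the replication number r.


An STS(v) is a 2-(v, 3, 1) BIBD: block size k = 3, λ = 1.
Replication: r(k − 1) = λ(v − 1) ⇒ r·2 = 249 − 1 = 248 ⇒ r = 124.
Block count: b = v(v − 1)/6 = 249·248/6 = 61752/6 = 10292.
(Check via bk = vr: 10292·3 = 30876 = 249·124 = 30876 ✓.)

r = 124, b = 10292.


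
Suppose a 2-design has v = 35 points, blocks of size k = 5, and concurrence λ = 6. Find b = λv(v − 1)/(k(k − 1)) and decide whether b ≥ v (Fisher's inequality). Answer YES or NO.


r = λ(v − 1)/(k − 1) = 6·34/4 = 51.
b = vr/k = 35·51/5 = 357.
Fisher's inequality: b ≥ v ⇔ 357 ≥ 35? YES.

YES


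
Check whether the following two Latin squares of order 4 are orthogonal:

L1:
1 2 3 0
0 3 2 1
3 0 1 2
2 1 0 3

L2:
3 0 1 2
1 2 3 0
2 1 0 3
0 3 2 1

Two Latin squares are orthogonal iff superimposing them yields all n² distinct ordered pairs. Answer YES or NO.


Form the n² = 16 superimposed pairs (L1[i][j], L2[i][j]), row by row (rows and columns indexed from 0):
row 0: (1,3) (2,0) (3,1) (0,2)
row 1: (0,1) (3,2) (2,3) (1,0)
row 2: (3,2) (0,1) (1,0) (2,3)
row 3: (2,0) (1,3) (0,2) (3,1)
Orthogonality requires all 16 pairs distinct.
But the pair (3,2) repeats: cell (1,1) has L1 = 3, L2 = 2, and cell (2,0) has L1 = 3, L2 = 2.
A repeated pair means some other pair never occurs (only 8 distinct pairs out of 16), so the squares are not orthogonal.
Conclusion: NO.

NO


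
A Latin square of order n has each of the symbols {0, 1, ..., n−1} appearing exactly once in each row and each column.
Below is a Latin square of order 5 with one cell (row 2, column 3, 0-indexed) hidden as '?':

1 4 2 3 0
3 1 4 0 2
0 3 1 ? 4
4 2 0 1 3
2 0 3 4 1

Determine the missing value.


Row 2 contains symbols [0, 1, 3, 4] — missing [2].
Column 3 contains symbols [0, 1, 3, 4] — missing [2].
The missing symbol must appear in both missing sets; intersection = [2].
Therefore the hidden value is 2.

Missing value = 2.


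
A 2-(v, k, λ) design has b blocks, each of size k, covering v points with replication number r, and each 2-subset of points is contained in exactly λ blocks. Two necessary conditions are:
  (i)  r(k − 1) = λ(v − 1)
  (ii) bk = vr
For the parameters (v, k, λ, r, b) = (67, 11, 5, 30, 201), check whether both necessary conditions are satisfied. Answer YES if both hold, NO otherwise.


Condition (i): r(k − 1) = 30·10 = 300; λ(v − 1) = 5·66 = 330. Match? NO.
Condition (ii): bk = 201·11 = 2211; vr = 67·30 = 2010. Match? NO.
Both conditions hold? NO.

NO


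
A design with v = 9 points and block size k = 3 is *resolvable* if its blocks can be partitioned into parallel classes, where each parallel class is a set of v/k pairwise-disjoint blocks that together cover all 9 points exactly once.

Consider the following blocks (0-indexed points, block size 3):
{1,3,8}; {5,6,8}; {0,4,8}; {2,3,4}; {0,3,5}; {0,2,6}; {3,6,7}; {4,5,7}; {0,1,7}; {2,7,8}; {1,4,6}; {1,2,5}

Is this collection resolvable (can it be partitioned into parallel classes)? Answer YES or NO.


v = 9, block size k = 3, number of blocks = 12.
For resolvability, blocks must partition into parallel classes of size v/k = 3.
Total blocks must therefore be a multiple of 3: 12 = 3·4 + 0 ⇒ divisible ✓.
Greedy packing gives 4 candidate class(es). Each should be a full parallel class (size 3, covers all 9 points).
  Class 1 (3 blocks): {1,3,8}; {0,2,6}; {4,5,7}. Points covered: [0, 1, 2, 3, 4, 5, 6, 7, 8].
  Class 2 (3 blocks): {5,6,8}; {2,3,4}; {0,1,7}. Points covered: [0, 1, 2, 3, 4, 5, 6, 7, 8].
  Class 3 (3 blocks): {0,4,8}; {3,6,7}; {1,2,5}. Points covered: [0, 1, 2, 3, 4, 5, 6, 7, 8].
  Class 4 (3 blocks): {0,3,5}; {2,7,8}; {1,4,6}. Points covered: [0, 1, 2, 3, 4, 5, 6, 7, 8].
All classes full (size 3)? YES. All classes cover every point? YES.
Resolvable? YES.

YES


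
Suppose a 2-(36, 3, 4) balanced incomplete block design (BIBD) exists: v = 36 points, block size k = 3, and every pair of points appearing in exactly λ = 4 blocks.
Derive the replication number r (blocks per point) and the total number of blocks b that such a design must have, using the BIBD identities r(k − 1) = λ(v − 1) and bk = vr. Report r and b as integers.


Any 2-(v, k, λ) BIBD satisfies two necessary conditions:
  (i)  Each point sits in r blocks, and counting incidences through any fixed point gives r(k − 1) = λ(v − 1), so r = λ(v − 1)/(k − 1).
  (ii) Total incidences bk = vr, so b = vr/k.
Step 1: r = λ(v − 1)/(k − 1) = 4·(36 − 1)/(3 − 1) = 4·35/2 = 140/2 = 70.
Step 2: b = vr/k = 36·70/3 = 2520/3 = 840.
Check integrality: r = 70 ∈ Z ✓, b = 840 ∈ Z ✓.
(These identities are necessary conditions: they determine r and b for any design with these parameters, but do not by themselves prove that one exists.)

r = 70, b = 840.


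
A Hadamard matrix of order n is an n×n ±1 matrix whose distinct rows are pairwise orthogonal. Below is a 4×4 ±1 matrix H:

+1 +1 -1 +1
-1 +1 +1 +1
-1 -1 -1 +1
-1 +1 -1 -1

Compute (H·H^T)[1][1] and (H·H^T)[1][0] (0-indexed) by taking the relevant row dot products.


Row 0 of H: [1, 1, -1, 1].
Row 1 of H: [-1, 1, 1, 1].
(H·H^T)[1][1] = Σ_j H[1][j]·H[1][j] = (-1)² + (1)² + (1)² + (1)² = 1 + 1 + 1 + 1 = 4.
(H·H^T)[1][0] = Σ_j H[1][j]·H[0][j] = (-1)·(1) + (1)·(1) + (1)·(-1) + (1)·(1) = -1 + 1 + -1 + 1 = 0.
So rows 1 and 0 are orthogonal; the diagonal entry equals n = 4.

(1,1) entry = 4; (1,0) entry = 0.


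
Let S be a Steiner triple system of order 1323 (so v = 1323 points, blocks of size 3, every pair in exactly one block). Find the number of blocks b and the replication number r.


An STS(v) is a 2-(v, 3, 1) BIBD: block size k = 3, λ = 1.
Replication: r(k − 1) = λ(v − 1) ⇒ r·2 = 1323 − 1 = 1322 ⇒ r = 661.
Block count: b = v(v − 1)/6 = 1323·1322/6 = 1749006/6 = 291501.

r = 661, b = 291501.


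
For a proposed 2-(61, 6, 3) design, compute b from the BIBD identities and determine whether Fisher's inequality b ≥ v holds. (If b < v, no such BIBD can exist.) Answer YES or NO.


r = λ(v − 1)/(k − 1) = 3·60/5 = 36.
b = vr/k = 61·36/6 = 366.
Fisher's inequality: b ≥ v ⇔ 366 ≥ 61? YES.

YES


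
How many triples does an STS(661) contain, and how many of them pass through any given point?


An STS(v) is a 2-(v, 3, 1) BIBD: block size k = 3, λ = 1.
Replication: r(k − 1) = λ(v − 1) ⇒ r·2 = 661 − 1 = 660 ⇒ r = 330.
Block count: bk = vr ⇒ b·3 = 661·330 = 218130 ⇒ b = 72710.

r = 330, b = 72710.


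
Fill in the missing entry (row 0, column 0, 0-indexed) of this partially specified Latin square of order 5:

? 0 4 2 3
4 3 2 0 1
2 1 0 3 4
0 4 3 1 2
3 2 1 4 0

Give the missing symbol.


Row 0 contains symbols [0, 2, 3, 4] — missing [1].
Column 0 contains symbols [0, 2, 3, 4] — missing [1].
The missing symbol must appear in both missing sets; intersection = [1].
Therefore the hidden value is 1.

Missing value = 1.


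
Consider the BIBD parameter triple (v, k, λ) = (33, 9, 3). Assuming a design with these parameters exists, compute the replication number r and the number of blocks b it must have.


Any 2-(v, k, λ) BIBD satisfies two necessary conditions:
  (i)  Each point sits in r blocks, and counting incidences through any fixed point gives r(k − 1) = λ(v − 1), so r = λ(v − 1)/(k − 1).
  (ii) Total incidences bk = vr, so b = vr/k.
Step 1: r = λ(v − 1)/(k − 1) = 3·(33 − 1)/(9 − 1) = 3·32/8 = 96/8 = 12.
Step 2: b = vr/k = 33·12/9 = 396/9 = 44.
Check integrality: r = 12 ∈ Z ✓, b = 44 ∈ Z ✓.
(These identities are necessary conditions: they determine r and b for any design with these parameters, but do not by themselves prove that one exists.)

r = 12, b = 44.


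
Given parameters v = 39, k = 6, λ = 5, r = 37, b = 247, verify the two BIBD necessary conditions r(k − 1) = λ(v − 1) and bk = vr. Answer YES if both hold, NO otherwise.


Condition (i): r(k − 1) = 37·5 = 185; λ(v − 1) = 5·38 = 190. Match? NO.
Condition (ii): bk = 247·6 = 1482; vr = 39·37 = 1443. Match? NO.
Both conditions hold? NO.

NO


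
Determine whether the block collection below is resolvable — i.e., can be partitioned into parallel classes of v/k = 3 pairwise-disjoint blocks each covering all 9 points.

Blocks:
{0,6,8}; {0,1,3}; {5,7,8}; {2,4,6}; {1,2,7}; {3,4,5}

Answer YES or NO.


v = 9, block size k = 3, number of blocks = 6.
For resolvability, blocks must partition into parallel classes of size v/k = 3.
Total blocks must therefore be a multiple of 3: 6 = 3·2 + 0 ⇒ divisible ✓.
Greedy packing gives 2 candidate class(es). Each should be a full parallel class (size 3, covers all 9 points).
  Class 1 (3 blocks): {0,6,8}; {1,2,7}; {3,4,5}. Points covered: [0, 1, 2, 3, 4, 5, 6, 7, 8].
  Class 2 (3 blocks): {0,1,3}; {5,7,8}; {2,4,6}. Points covered: [0, 1, 2, 3, 4, 5, 6, 7, 8].
All classes full (size 3)? YES. All classes cover every point? YES.
Resolvable? YES.

YES


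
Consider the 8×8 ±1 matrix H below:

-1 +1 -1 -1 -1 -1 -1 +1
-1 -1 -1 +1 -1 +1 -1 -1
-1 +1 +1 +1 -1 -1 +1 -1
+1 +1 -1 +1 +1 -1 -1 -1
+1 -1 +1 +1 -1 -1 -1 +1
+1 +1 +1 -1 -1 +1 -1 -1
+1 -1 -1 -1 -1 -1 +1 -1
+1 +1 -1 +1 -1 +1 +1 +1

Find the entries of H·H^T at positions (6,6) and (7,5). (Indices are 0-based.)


Row 5 of H: [1, 1, 1, -1, -1, 1, -1, -1].
Row 6 of H: [1, -1, -1, -1, -1, -1, 1, -1].
Row 7 of H: [1, 1, -1, 1, -1, 1, 1, 1].
(H·H^T)[6][6] = Σ_j H[6][j]·H[6][j] = (1)² + (-1)² + (-1)² + (-1)² + (-1)² + (-1)² + (1)² + (-1)² = 1 + 1 + 1 + 1 + 1 + 1 + 1 + 1 = 8.
(H·H^T)[7][5] = Σ_j H[7][j]·H[5][j] = (1)·(1) + (1)·(1) + (-1)·(1) + (1)·(-1) + (-1)·(-1) + (1)·(1) + (1)·(-1) + (1)·(-1) = 1 + 1 + -1 + -1 + 1 + 1 + -1 + -1 = 0.
So rows 7 and 5 are orthogonal; the diagonal entry equals n = 8.

(6,6) entry = 8; (7,5) entry = 0.


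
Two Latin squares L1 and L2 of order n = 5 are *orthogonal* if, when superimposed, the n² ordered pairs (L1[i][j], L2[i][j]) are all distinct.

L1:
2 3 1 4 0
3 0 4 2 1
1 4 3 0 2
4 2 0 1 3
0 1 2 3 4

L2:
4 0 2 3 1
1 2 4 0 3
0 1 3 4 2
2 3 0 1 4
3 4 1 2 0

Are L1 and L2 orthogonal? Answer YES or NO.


Form the n² = 25 superimposed pairs (L1[i][j], L2[i][j]), row by row (rows and columns indexed from 0):
row 0: (2,4) (3,0) (1,2) (4,3) (0,1)
row 1: (3,1) (0,2) (4,4) (2,0) (1,3)
row 2: (1,0) (4,1) (3,3) (0,4) (2,2)
row 3: (4,2) (2,3) (0,0) (1,1) (3,4)
row 4: (0,3) (1,4) (2,1) (3,2) (4,0)
Orthogonality requires all 25 pairs distinct.
Check by first coordinate: for each symbol s of L1, list the L2 entries in the n cells where L1 = s; they must all differ.
  L1 = 0: L2 entries (in reading order) 1, 2, 4, 0, 3 — all 5 distinct ✓
  L1 = 1: L2 entries (in reading order) 2, 3, 0, 1, 4 — all 5 distinct ✓
  L1 = 2: L2 entries (in reading order) 4, 0, 2, 3, 1 — all 5 distinct ✓
  L1 = 3: L2 entries (in reading order) 0, 1, 3, 4, 2 — all 5 distinct ✓
  L1 = 4: L2 entries (in reading order) 3, 4, 1, 2, 0 — all 5 distinct ✓
Every symbol of L1 meets every symbol of L2 exactly once, so all 25 pairs are distinct (25 of 25).
Conclusion: YES.

YES


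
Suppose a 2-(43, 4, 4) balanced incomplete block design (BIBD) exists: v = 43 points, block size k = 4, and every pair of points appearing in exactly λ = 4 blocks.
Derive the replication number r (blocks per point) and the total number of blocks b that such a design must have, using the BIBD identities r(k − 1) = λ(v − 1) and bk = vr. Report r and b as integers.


Any 2-(v, k, λ) BIBD satisfies two necessary conditions:
  (i)  Each point sits in r blocks, and counting incidences through any fixed point gives r(k − 1) = λ(v − 1), so r = λ(v − 1)/(k − 1).
  (ii) Total incidences bk = vr, so b = vr/k.
Step 1: r = λ(v − 1)/(k − 1) = 4·(43 − 1)/(4 − 1) = 4·42/3 = 168/3 = 56.
Step 2: b = vr/k = 43·56/4 = 2408/4 = 602.
Check integrality: r = 56 ∈ Z ✓, b = 602 ∈ Z ✓.
(These identities are necessary conditions: they determine r and b for any design with these parameters, but do not by themselves prove that one exists.)

r = 56, b = 602.


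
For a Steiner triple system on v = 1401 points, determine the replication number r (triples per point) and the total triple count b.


An STS(v) is a 2-(v, 3, 1) BIBD: block size k = 3, λ = 1.
Replication: r(k − 1) = λ(v − 1) ⇒ r·2 = 1401 − 1 = 1400 ⇒ r = 700.
Block count: bk = vr ⇒ b·3 = 1401·700 = 980700 ⇒ b = 326900.

r = 700, b = 326900.


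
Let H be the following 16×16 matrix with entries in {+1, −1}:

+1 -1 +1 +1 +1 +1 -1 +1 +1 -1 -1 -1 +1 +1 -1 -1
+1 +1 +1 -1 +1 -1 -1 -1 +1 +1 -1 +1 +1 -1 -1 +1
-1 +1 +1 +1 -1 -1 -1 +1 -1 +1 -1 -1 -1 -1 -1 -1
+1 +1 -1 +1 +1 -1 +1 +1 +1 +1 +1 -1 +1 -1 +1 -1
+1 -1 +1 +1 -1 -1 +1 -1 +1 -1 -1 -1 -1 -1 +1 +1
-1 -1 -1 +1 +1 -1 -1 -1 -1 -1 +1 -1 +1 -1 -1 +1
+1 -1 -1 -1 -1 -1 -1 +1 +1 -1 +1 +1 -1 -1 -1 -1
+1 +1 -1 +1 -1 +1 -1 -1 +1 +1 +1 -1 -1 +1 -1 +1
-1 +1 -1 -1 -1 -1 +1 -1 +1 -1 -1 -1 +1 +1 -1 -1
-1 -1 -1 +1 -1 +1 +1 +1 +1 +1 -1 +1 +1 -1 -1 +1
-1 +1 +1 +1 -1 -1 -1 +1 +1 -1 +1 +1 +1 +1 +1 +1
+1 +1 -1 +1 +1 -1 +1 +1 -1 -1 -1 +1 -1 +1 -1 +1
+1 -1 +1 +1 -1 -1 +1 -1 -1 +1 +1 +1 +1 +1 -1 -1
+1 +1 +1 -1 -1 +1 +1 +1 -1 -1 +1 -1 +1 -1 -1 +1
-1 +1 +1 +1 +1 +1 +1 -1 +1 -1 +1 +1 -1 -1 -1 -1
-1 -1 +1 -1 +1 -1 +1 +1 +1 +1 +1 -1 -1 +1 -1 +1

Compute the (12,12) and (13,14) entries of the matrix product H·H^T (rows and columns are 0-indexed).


Row 12 of H: [1, -1, 1, 1, -1, -1, 1, -1, -1, 1, 1, 1, 1, 1, -1, -1].
Row 13 of H: [1, 1, 1, -1, -1, 1, 1, 1, -1, -1, 1, -1, 1, -1, -1, 1].
Row 14 of H: [-1, 1, 1, 1, 1, 1, 1, -1, 1, -1, 1, 1, -1, -1, -1, -1].
(H·H^T)[12][12] = Σ_j H[12][j]·H[12][j] = (1)² + (-1)² + (1)² + (1)² + (-1)² + (-1)² + (1)² + (-1)² + (-1)² + (1)² + (1)² + (1)² + (1)² + (1)² + (-1)² + (-1)² = 1 + 1 + 1 + 1 + 1 + 1 + 1 + 1 + 1 + 1 + 1 + 1 + 1 + 1 + 1 + 1 = 16.
(H·H^T)[13][14] = Σ_j H[13][j]·H[14][j] = (1)·(-1) + (1)·(1) + (1)·(1) + (-1)·(1) + (-1)·(1) + (1)·(1) + (1)·(1) + (1)·(-1) + (-1)·(1) + (-1)·(-1) + (1)·(1) + (-1)·(1) + (1)·(-1) + (-1)·(-1) + (-1)·(-1) + (1)·(-1) = -1 + 1 + 1 + -1 + -1 + 1 + 1 + -1 + -1 + 1 + 1 + -1 + -1 + 1 + 1 + -1 = 0.
So rows 13 and 14 are orthogonal; the diagonal entry equals n = 16.

(12,12) entry = 16; (13,14) entry = 0.


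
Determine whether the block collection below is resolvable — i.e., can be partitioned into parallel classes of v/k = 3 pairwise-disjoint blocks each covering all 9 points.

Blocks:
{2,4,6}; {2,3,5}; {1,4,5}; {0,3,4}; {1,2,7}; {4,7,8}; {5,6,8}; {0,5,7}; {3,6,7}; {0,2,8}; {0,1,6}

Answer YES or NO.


v = 9, block size k = 3, number of blocks = 11.
For resolvability, blocks must partition into parallel classes of size v/k = 3.
Total blocks must therefore be a multiple of 3: 11 = 3·3 + 2 ⇒ not divisible ✗.
Resolvable? NO.

NO


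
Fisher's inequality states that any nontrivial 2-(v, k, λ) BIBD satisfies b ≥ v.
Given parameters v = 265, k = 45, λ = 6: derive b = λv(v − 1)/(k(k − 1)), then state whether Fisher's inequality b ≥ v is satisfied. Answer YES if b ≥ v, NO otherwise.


r = λ(v − 1)/(k − 1) = 6·264/44 = 36.
b = vr/k = 265·36/45 = 212.
Fisher's inequality: b ≥ v ⇔ 212 ≥ 265? NO.

NO


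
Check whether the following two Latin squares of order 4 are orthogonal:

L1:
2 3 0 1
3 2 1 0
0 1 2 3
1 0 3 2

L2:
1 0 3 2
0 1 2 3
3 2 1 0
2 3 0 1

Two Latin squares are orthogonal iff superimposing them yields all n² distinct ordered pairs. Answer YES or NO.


Form the n² = 16 superimposed pairs (L1[i][j], L2[i][j]), row by row (rows and columns indexed from 0):
row 0: (2,1) (3,0) (0,3) (1,2)
row 1: (3,0) (2,1) (1,2) (0,3)
row 2: (0,3) (1,2) (2,1) (3,0)
row 3: (1,2) (0,3) (3,0) (2,1)
Orthogonality requires all 16 pairs distinct.
But the pair (3,0) repeats: cell (0,1) has L1 = 3, L2 = 0, and cell (1,0) has L1 = 3, L2 = 0.
A repeated pair means some other pair never occurs (only 4 distinct pairs out of 16), so the squares are not orthogonal.
Conclusion: NO.

NO


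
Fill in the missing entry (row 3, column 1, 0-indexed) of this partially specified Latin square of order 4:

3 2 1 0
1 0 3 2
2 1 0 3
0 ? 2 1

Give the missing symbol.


Row 3 contains symbols [0, 1, 2] — missing [3].
Column 1 contains symbols [0, 1, 2] — missing [3].
The missing symbol must appear in both missing sets; intersection = [3].
Therefore the hidden value is 3.

Missing value = 3.


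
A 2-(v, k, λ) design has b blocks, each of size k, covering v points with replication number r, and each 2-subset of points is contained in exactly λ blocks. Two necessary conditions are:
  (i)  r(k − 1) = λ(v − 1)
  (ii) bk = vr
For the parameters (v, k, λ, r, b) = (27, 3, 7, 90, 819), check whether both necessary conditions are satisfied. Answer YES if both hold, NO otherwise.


Condition (i): r(k − 1) = 90·2 = 180; λ(v − 1) = 7·26 = 182. Match? NO.
Condition (ii): bk = 819·3 = 2457; vr = 27·90 = 2430. Match? NO.
Both conditions hold? NO.

NO


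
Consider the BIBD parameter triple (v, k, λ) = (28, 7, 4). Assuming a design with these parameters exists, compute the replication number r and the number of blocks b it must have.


Any 2-(v, k, λ) BIBD satisfies two necessary conditions:
  (i)  Each point sits in r blocks, and counting incidences through any fixed point gives r(k − 1) = λ(v − 1), so r = λ(v − 1)/(k − 1).
  (ii) Total incidences bk = vr, so b = vr/k.
Step 1: r = λ(v − 1)/(k − 1) = 4·(28 − 1)/(7 − 1) = 4·27/6 = 108/6 = 18.
Step 2: b = vr/k = 28·18/7 = 504/7 = 72.
Check integrality: r = 18 ∈ Z ✓, b = 72 ∈ Z ✓.
(These identities are necessary conditions: they determine r and b for any design with these parameters, but do not by themselves prove that one exists.)

r = 18, b = 72.


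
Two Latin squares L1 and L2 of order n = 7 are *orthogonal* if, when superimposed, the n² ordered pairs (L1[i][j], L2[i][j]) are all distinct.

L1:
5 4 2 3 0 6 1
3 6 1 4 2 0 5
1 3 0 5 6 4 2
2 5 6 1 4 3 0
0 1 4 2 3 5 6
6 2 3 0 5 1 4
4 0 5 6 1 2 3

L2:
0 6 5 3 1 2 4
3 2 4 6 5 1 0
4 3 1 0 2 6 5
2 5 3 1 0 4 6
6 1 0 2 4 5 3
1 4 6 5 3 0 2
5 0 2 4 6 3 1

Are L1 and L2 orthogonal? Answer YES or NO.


Form the n² = 49 superimposed pairs (L1[i][j], L2[i][j]), row by row (rows and columns indexed from 0):
row 0: (5,0) (4,6) (2,5) (3,3) (0,1) (6,2) (1,4)
row 1: (3,3) (6,2) (1,4) (4,6) (2,5) (0,1) (5,0)
row 2: (1,4) (3,3) (0,1) (5,0) (6,2) (4,6) (2,5)
row 3: (2,2) (5,5) (6,3) (1,1) (4,0) (3,4) (0,6)
row 4: (0,6) (1,1) (4,0) (2,2) (3,4) (5,5) (6,3)
row 5: (6,1) (2,4) (3,6) (0,5) (5,3) (1,0) (4,2)
row 6: (4,5) (0,0) (5,2) (6,4) (1,6) (2,3) (3,1)
Orthogonality requires all 49 pairs distinct.
But the pair (3,3) repeats: cell (0,3) has L1 = 3, L2 = 3, and cell (1,0) has L1 = 3, L2 = 3.
A repeated pair means some other pair never occurs (only 28 distinct pairs out of 49), so the squares are not orthogonal.
Conclusion: NO.

NO


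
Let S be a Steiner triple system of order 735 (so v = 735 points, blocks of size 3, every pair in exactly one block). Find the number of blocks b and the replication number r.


An STS(v) is a 2-(v, 3, 1) BIBD: block size k = 3, λ = 1.
Replication: r(k − 1) = λ(v − 1) ⇒ r·2 = 735 − 1 = 734 ⇒ r = 367.
Block count: bk = vr ⇒ b·3 = 735·367 = 269745 ⇒ b = 89915.
(Check via b = v(v − 1)/6 = 735·734/6 = 539490/6 = 89915.)

r = 367, b = 89915.


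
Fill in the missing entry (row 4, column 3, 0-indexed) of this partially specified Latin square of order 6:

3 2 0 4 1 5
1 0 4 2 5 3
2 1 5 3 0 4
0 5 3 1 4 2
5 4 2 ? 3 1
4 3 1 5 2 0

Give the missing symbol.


Row 4 contains symbols [1, 2, 3, 4, 5] — missing [0].
Column 3 contains symbols [1, 2, 3, 4, 5] — missing [0].
The missing symbol must appear in both missing sets; intersection = [0].
Therefore the hidden value is 0.

Missing value = 0.


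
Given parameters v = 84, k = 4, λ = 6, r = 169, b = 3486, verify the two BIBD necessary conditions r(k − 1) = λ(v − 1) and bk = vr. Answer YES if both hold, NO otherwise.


Condition (i): r(k − 1) = 169·3 = 507; λ(v − 1) = 6·83 = 498. Match? NO.
Condition (ii): bk = 3486·4 = 13944; vr = 84·169 = 14196. Match? NO.
Both conditions hold? NO.

NO


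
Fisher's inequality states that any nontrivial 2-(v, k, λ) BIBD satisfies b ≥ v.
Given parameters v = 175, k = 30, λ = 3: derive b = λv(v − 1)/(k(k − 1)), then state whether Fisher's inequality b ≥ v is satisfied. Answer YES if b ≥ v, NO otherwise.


b = λv(v − 1)/(k(k − 1)) = 3·175·174/(30·29) = 91350/870 = 105.
Compare with v = 175: b < v, so Fisher's inequality fails.

NO


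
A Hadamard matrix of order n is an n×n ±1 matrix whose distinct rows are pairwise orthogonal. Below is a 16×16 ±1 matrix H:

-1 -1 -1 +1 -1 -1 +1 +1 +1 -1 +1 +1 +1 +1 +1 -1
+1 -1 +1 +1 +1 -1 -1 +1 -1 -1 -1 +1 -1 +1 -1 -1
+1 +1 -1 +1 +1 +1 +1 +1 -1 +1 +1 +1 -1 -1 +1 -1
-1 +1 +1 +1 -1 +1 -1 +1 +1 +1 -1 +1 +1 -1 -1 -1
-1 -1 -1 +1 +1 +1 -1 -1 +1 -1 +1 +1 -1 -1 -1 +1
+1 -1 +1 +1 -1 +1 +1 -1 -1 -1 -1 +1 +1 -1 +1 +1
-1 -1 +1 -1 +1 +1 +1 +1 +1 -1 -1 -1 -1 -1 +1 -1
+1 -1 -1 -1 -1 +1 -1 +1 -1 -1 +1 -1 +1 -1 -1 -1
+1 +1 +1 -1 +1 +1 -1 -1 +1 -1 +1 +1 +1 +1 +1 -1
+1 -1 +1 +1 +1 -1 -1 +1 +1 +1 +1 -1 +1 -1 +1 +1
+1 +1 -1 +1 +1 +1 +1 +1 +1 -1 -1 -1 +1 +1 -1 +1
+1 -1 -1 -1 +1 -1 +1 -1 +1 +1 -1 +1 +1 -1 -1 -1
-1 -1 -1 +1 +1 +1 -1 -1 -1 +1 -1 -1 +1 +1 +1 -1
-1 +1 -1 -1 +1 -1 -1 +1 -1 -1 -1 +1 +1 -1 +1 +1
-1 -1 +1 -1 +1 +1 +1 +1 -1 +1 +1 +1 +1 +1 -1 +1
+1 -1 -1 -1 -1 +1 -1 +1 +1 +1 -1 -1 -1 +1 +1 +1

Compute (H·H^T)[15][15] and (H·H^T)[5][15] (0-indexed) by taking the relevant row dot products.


Row 5 of H: [1, -1, 1, 1, -1, 1, 1, -1, -1, -1, -1, 1, 1, -1, 1, 1].
Row 15 of H: [1, -1, -1, -1, -1, 1, -1, 1, 1, 1, -1, -1, -1, 1, 1, 1].
(H·H^T)[15][15] = Σ_j H[15][j]·H[15][j] = (1)² + (-1)² + (-1)² + (-1)² + (-1)² + (1)² + (-1)² + (1)² + (1)² + (1)² + (-1)² + (-1)² + (-1)² + (1)² + (1)² + (1)² = 1 + 1 + 1 + 1 + 1 + 1 + 1 + 1 + 1 + 1 + 1 + 1 + 1 + 1 + 1 + 1 = 16.
(H·H^T)[5][15] = Σ_j H[5][j]·H[15][j] = (1)·(1) + (-1)·(-1) + (1)·(-1) + (1)·(-1) + (-1)·(-1) + (1)·(1) + (1)·(-1) + (-1)·(1) + (-1)·(1) + (-1)·(1) + (-1)·(-1) + (1)·(-1) + (1)·(-1) + (-1)·(1) + (1)·(1) + (1)·(1) = 1 + 1 + -1 + -1 + 1 + 1 + -1 + -1 + -1 + -1 + 1 + -1 + -1 + -1 + 1 + 1 = -2.
Rows 5 and 15 are not orthogonal (dot product = -2 ≠ 0), so H is not a Hadamard matrix.

(15,15) entry = 16; (5,15) entry = -2.


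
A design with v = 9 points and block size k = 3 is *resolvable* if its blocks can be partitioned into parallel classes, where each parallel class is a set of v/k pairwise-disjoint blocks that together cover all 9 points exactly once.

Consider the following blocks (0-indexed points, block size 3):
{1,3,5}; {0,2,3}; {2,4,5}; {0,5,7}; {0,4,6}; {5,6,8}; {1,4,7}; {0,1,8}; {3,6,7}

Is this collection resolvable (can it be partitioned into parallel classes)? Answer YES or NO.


v = 9, block size k = 3, number of blocks = 9.
For resolvability, blocks must partition into parallel classes of size v/k = 3.
Total blocks must therefore be a multiple of 3: 9 = 3·3 + 0 ⇒ divisible ✓.
Consider block {1,3,5}. The only other block(s) in the collection disjoint from it are {0,4,6} — just 1 block(s). Any parallel class containing {1,3,5} would need 2 other blocks each disjoint from it, so no parallel class of size 3 can contain {1,3,5}.
Since every block must belong to some parallel class in a resolution, the collection cannot be partitioned into parallel classes.
Resolvable? NO.

NO


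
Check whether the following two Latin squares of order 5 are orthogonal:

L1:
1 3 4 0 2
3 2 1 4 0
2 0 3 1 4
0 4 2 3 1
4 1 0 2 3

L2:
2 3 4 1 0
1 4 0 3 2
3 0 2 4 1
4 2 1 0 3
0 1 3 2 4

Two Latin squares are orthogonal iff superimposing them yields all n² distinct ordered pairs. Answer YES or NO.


Form the n² = 25 superimposed pairs (L1[i][j], L2[i][j]), row by row (rows and columns indexed from 0):
row 0: (1,2) (3,3) (4,4) (0,1) (2,0)
row 1: (3,1) (2,4) (1,0) (4,3) (0,2)
row 2: (2,3) (0,0) (3,2) (1,4) (4,1)
row 3: (0,4) (4,2) (2,1) (3,0) (1,3)
row 4: (4,0) (1,1) (0,3) (2,2) (3,4)
Orthogonality requires all 25 pairs distinct.
Check by first coordinate: for each symbol s of L1, list the L2 entries in the n cells where L1 = s; they must all differ.
  L1 = 0: L2 entries (in reading order) 1, 2, 0, 4, 3 — all 5 distinct ✓
  L1 = 1: L2 entries (in reading order) 2, 0, 4, 3, 1 — all 5 distinct ✓
  L1 = 2: L2 entries (in reading order) 0, 4, 3, 1, 2 — all 5 distinct ✓
  L1 = 3: L2 entries (in reading order) 3, 1, 2, 0, 4 — all 5 distinct ✓
  L1 = 4: L2 entries (in reading order) 4, 3, 1, 2, 0 — all 5 distinct ✓
Every symbol of L1 meets every symbol of L2 exactly once, so all 25 pairs are distinct (25 of 25).
Conclusion: YES.

YES


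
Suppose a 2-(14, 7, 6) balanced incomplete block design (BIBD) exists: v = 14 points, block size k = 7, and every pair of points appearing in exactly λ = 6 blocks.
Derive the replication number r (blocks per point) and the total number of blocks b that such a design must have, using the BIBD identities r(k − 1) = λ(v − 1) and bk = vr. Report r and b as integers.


Any 2-(v, k, λ) BIBD satisfies two necessary conditions:
  (i)  Each point sits in r blocks, and counting incidences through any fixed point gives r(k − 1) = λ(v − 1), so r = λ(v − 1)/(k − 1).
  (ii) Total incidences bk = vr, so b = vr/k.
Step 1: r = λ(v − 1)/(k − 1) = 6·(14 − 1)/(7 − 1) = 6·13/6 = 78/6 = 13.
Step 2: b = vr/k = 14·13/7 = 182/7 = 26.
Check integrality: r = 13 ∈ Z ✓, b = 26 ∈ Z ✓.
(These identities are necessary conditions: they determine r and b for any design with these parameters, but do not by themselves prove that one exists.)

r = 13, b = 26.


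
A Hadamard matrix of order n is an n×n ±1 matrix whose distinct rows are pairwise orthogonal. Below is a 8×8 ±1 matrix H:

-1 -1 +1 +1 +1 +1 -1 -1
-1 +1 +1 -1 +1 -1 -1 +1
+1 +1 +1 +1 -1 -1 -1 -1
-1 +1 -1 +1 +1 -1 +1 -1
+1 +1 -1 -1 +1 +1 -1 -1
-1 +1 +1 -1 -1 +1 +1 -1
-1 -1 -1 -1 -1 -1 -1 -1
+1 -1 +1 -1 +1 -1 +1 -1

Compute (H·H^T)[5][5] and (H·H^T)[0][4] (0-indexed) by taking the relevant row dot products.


Row 0 of H: [-1, -1, 1, 1, 1, 1, -1, -1].
Row 4 of H: [1, 1, -1, -1, 1, 1, -1, -1].
Row 5 of H: [-1, 1, 1, -1, -1, 1, 1, -1].
(H·H^T)[5][5] = Σ_j H[5][j]·H[5][j] = (-1)² + (1)² + (1)² + (-1)² + (-1)² + (1)² + (1)² + (-1)² = 1 + 1 + 1 + 1 + 1 + 1 + 1 + 1 = 8.
(H·H^T)[0][4] = Σ_j H[0][j]·H[4][j] = (-1)·(1) + (-1)·(1) + (1)·(-1) + (1)·(-1) + (1)·(1) + (1)·(1) + (-1)·(-1) + (-1)·(-1) = -1 + -1 + -1 + -1 + 1 + 1 + 1 + 1 = 0.
So rows 0 and 4 are orthogonal; the diagonal entry equals n = 8.

(5,5) entry = 8; (0,4) entry = 0.


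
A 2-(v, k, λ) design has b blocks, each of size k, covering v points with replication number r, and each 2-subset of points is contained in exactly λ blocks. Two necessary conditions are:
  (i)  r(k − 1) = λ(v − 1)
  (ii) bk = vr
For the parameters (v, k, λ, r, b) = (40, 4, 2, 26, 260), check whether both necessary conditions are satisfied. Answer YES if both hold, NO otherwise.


Condition (i): r(k − 1) = 26·3 = 78; λ(v − 1) = 2·39 = 78. Match? YES.
Condition (ii): bk = 260·4 = 1040; vr = 40·26 = 1040. Match? YES.
Both conditions hold? YES.

YES


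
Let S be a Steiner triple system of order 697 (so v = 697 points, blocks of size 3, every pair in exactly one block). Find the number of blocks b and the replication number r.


An STS(v) is a 2-(v, 3, 1) BIBD: block size k = 3, λ = 1.
Replication: r(k − 1) = λ(v − 1) ⇒ r·2 = 697 − 1 = 696 ⇒ r = 348.
Block count: b = v(v − 1)/6 = 697·696/6 = 485112/6 = 80852.

r = 348, b = 80852.


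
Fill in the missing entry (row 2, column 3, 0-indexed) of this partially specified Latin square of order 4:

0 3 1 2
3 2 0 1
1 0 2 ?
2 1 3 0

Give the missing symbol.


Row 2 contains symbols [0, 1, 2] — missing [3].
Column 3 contains symbols [0, 1, 2] — missing [3].
The missing symbol must appear in both missing sets; intersection = [3].
Therefore the hidden value is 3.

Missing value = 3.


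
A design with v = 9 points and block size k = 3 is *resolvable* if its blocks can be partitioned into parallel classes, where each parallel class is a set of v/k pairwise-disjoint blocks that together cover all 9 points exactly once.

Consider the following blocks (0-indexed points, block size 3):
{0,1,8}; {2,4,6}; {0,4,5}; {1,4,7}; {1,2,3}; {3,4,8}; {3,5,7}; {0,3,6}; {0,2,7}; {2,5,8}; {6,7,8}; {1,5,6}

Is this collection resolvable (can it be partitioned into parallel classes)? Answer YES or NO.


v = 9, block size k = 3, number of blocks = 12.
For resolvability, blocks must partition into parallel classes of size v/k = 3.
Total blocks must therefore be a multiple of 3: 12 = 3·4 + 0 ⇒ divisible ✓.
Greedy packing gives 4 candidate class(es). Each should be a full parallel class (size 3, covers all 9 points).
  Class 1 (3 blocks): {0,1,8}; {2,4,6}; {3,5,7}. Points covered: [0, 1, 2, 3, 4, 5, 6, 7, 8].
  Class 2 (3 blocks): {0,4,5}; {1,2,3}; {6,7,8}. Points covered: [0, 1, 2, 3, 4, 5, 6, 7, 8].
  Class 3 (3 blocks): {1,4,7}; {0,3,6}; {2,5,8}. Points covered: [0, 1, 2, 3, 4, 5, 6, 7, 8].
  Class 4 (3 blocks): {3,4,8}; {0,2,7}; {1,5,6}. Points covered: [0, 1, 2, 3, 4, 5, 6, 7, 8].
All classes full (size 3)? YES. All classes cover every point? YES.
Resolvable? YES.

YES


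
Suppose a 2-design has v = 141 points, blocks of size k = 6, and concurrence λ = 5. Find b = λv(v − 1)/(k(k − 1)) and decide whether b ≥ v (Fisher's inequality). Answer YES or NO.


b = λv(v − 1)/(k(k − 1)) = 5·141·140/(6·5) = 98700/30 = 3290.
Compare with v = 141: b ≥ v, so Fisher's inequality holds.

YES


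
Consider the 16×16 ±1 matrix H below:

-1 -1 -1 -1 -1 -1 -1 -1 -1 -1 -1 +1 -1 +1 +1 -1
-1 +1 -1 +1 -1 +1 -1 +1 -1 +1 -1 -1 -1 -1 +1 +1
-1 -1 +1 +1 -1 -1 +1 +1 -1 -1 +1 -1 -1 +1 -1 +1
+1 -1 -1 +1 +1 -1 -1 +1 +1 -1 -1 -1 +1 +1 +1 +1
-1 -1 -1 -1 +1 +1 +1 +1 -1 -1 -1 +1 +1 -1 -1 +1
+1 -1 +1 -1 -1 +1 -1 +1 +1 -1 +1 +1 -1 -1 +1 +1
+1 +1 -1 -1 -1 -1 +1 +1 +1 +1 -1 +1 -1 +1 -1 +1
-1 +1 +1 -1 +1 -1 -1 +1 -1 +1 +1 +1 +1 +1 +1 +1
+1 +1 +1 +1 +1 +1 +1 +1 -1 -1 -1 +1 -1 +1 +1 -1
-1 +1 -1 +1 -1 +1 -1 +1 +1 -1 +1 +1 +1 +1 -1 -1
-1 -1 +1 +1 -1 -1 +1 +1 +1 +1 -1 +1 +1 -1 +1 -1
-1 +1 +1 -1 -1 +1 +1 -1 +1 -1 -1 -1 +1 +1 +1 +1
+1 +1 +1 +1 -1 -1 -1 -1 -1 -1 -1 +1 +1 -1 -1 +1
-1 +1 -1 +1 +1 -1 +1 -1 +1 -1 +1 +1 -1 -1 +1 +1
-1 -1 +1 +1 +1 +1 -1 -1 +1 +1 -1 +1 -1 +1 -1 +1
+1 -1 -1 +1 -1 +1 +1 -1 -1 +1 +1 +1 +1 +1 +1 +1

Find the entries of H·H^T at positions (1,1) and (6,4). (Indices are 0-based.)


Row 1 of H: [-1, 1, -1, 1, -1, 1, -1, 1, -1, 1, -1, -1, -1, -1, 1, 1].
Row 4 of H: [-1, -1, -1, -1, 1, 1, 1, 1, -1, -1, -1, 1, 1, -1, -1, 1].
Row 6 of H: [1, 1, -1, -1, -1, -1, 1, 1, 1, 1, -1, 1, -1, 1, -1, 1].
(H·H^T)[1][1] = Σ_j H[1][j]·H[1][j] = (-1)² + (1)² + (-1)² + (1)² + (-1)² + (1)² + (-1)² + (1)² + (-1)² + (1)² + (-1)² + (-1)² + (-1)² + (-1)² + (1)² + (1)² = 1 + 1 + 1 + 1 + 1 + 1 + 1 + 1 + 1 + 1 + 1 + 1 + 1 + 1 + 1 + 1 = 16.
(H·H^T)[6][4] = Σ_j H[6][j]·H[4][j] = (1)·(-1) + (1)·(-1) + (-1)·(-1) + (-1)·(-1) + (-1)·(1) + (-1)·(1) + (1)·(1) + (1)·(1) + (1)·(-1) + (1)·(-1) + (-1)·(-1) + (1)·(1) + (-1)·(1) + (1)·(-1) + (-1)·(-1) + (1)·(1) = -1 + -1 + 1 + 1 + -1 + -1 + 1 + 1 + -1 + -1 + 1 + 1 + -1 + -1 + 1 + 1 = 0.
So rows 6 and 4 are orthogonal; the diagonal entry equals n = 16.

(1,1) entry = 16; (6,4) entry = 0.


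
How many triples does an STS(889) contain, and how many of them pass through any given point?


An STS(v) is a 2-(v, 3, 1) BIBD: block size k = 3, λ = 1.
Replication: r(k − 1) = λ(v − 1) ⇒ r·2 = 889 − 1 = 888 ⇒ r = 444.
Block count: bk = vr ⇒ b·3 = 889·444 = 394716 ⇒ b = 131572.

r = 444, b = 131572.


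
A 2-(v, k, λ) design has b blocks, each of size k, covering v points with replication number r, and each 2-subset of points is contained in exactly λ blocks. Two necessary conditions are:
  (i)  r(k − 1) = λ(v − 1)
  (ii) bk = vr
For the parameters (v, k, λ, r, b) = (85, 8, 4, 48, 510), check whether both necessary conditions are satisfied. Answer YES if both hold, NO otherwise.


Condition (i): r(k − 1) = 48·7 = 336; λ(v − 1) = 4·84 = 336. Match? YES.
Condition (ii): bk = 510·8 = 4080; vr = 85·48 = 4080. Match? YES.
Both conditions hold? YES.

YES


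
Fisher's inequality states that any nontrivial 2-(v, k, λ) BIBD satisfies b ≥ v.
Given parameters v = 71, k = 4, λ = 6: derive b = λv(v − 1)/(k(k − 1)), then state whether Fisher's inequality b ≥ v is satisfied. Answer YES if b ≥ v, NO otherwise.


b = λv(v − 1)/(k(k − 1)) = 6·71·70/(4·3) = 29820/12 = 2485.
Compare with v = 71: b ≥ v, so Fisher's inequality holds.

YES


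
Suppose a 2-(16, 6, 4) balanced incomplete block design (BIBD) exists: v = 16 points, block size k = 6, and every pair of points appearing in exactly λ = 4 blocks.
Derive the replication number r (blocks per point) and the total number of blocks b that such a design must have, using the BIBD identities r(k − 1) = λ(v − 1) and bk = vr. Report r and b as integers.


Any 2-(v, k, λ) BIBD satisfies two necessary conditions:
  (i)  Each point sits in r blocks, and counting incidences through any fixed point gives r(k − 1) = λ(v − 1), so r = λ(v − 1)/(k − 1).
  (ii) Total incidences bk = vr, so b = vr/k.
Step 1: r = λ(v − 1)/(k − 1) = 4·(16 − 1)/(6 − 1) = 4·15/5 = 60/5 = 12.
Step 2: b = vr/k = 16·12/6 = 192/6 = 32.
Check integrality: r = 12 ∈ Z ✓, b = 32 ∈ Z ✓.
(These identities are necessary conditions: they determine r and b for any design with these parameters, but do not by themselves prove that one exists.)

r = 12, b = 32.


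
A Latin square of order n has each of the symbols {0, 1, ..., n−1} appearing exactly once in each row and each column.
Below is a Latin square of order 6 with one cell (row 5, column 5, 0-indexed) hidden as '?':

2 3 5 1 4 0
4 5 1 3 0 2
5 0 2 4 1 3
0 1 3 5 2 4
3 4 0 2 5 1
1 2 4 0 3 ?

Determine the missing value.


Row 5 contains symbols [0, 1, 2, 3, 4] — missing [5].
Column 5 contains symbols [0, 1, 2, 3, 4] — missing [5].
The missing symbol must appear in both missing sets; intersection = [5].
Therefore the hidden value is 5.

Missing value = 5.


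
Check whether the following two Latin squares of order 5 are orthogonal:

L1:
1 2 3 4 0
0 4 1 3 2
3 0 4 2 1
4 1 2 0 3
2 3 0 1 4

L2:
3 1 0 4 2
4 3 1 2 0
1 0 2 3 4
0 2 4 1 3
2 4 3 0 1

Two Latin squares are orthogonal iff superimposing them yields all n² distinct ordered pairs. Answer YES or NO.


Form the n² = 25 superimposed pairs (L1[i][j], L2[i][j]), row by row (rows and columns indexed from 0):
row 0: (1,3) (2,1) (3,0) (4,4) (0,2)
row 1: (0,4) (4,3) (1,1) (3,2) (2,0)
row 2: (3,1) (0,0) (4,2) (2,3) (1,4)
row 3: (4,0) (1,2) (2,4) (0,1) (3,3)
row 4: (2,2) (3,4) (0,3) (1,0) (4,1)
Orthogonality requires all 25 pairs distinct.
Check by first coordinate: for each symbol s of L1, list the L2 entries in the n cells where L1 = s; they must all differ.
  L1 = 0: L2 entries (in reading order) 2, 4, 0, 1, 3 — all 5 distinct ✓
  L1 = 1: L2 entries (in reading order) 3, 1, 4, 2, 0 — all 5 distinct ✓
  L1 = 2: L2 entries (in reading order) 1, 0, 3, 4, 2 — all 5 distinct ✓
  L1 = 3: L2 entries (in reading order) 0, 2, 1, 3, 4 — all 5 distinct ✓
  L1 = 4: L2 entries (in reading order) 4, 3, 2, 0, 1 — all 5 distinct ✓
Every symbol of L1 meets every symbol of L2 exactly once, so all 25 pairs are distinct (25 of 25).
Conclusion: YES.

YES
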